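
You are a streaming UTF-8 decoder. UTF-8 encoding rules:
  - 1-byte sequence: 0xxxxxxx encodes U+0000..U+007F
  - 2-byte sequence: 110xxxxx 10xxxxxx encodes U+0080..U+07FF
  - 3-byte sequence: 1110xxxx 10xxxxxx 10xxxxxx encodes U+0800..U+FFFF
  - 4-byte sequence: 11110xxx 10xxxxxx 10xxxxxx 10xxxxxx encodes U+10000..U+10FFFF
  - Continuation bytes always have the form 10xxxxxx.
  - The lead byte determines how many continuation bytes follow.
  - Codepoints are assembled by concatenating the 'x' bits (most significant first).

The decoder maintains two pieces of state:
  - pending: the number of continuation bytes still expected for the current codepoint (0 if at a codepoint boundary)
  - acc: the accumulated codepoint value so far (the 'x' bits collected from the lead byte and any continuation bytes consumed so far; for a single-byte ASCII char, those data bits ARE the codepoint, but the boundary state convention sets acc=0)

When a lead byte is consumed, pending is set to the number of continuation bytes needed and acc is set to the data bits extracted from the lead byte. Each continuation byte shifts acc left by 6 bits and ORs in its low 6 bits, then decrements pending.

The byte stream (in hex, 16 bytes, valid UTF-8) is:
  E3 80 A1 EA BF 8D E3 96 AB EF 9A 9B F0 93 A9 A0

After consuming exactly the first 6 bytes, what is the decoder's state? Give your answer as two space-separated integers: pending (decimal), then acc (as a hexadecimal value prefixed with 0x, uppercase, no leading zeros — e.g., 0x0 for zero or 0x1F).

Byte[0]=E3: 3-byte lead. pending=2, acc=0x3
Byte[1]=80: continuation. acc=(acc<<6)|0x00=0xC0, pending=1
Byte[2]=A1: continuation. acc=(acc<<6)|0x21=0x3021, pending=0
Byte[3]=EA: 3-byte lead. pending=2, acc=0xA
Byte[4]=BF: continuation. acc=(acc<<6)|0x3F=0x2BF, pending=1
Byte[5]=8D: continuation. acc=(acc<<6)|0x0D=0xAFCD, pending=0

Answer: 0 0xAFCD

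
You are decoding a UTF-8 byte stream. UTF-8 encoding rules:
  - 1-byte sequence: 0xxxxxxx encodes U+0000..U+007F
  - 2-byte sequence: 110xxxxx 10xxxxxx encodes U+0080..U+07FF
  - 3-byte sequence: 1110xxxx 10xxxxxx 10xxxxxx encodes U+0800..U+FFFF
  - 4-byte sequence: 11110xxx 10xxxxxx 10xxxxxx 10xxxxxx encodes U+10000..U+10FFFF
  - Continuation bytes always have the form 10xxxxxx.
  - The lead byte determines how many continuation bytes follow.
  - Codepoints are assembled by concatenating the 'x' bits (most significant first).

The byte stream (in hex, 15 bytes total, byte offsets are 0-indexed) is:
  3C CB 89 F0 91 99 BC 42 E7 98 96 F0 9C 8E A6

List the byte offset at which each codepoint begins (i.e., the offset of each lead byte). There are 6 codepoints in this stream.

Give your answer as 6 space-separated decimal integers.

Answer: 0 1 3 7 8 11

Derivation:
Byte[0]=3C: 1-byte ASCII. cp=U+003C
Byte[1]=CB: 2-byte lead, need 1 cont bytes. acc=0xB
Byte[2]=89: continuation. acc=(acc<<6)|0x09=0x2C9
Completed: cp=U+02C9 (starts at byte 1)
Byte[3]=F0: 4-byte lead, need 3 cont bytes. acc=0x0
Byte[4]=91: continuation. acc=(acc<<6)|0x11=0x11
Byte[5]=99: continuation. acc=(acc<<6)|0x19=0x459
Byte[6]=BC: continuation. acc=(acc<<6)|0x3C=0x1167C
Completed: cp=U+1167C (starts at byte 3)
Byte[7]=42: 1-byte ASCII. cp=U+0042
Byte[8]=E7: 3-byte lead, need 2 cont bytes. acc=0x7
Byte[9]=98: continuation. acc=(acc<<6)|0x18=0x1D8
Byte[10]=96: continuation. acc=(acc<<6)|0x16=0x7616
Completed: cp=U+7616 (starts at byte 8)
Byte[11]=F0: 4-byte lead, need 3 cont bytes. acc=0x0
Byte[12]=9C: continuation. acc=(acc<<6)|0x1C=0x1C
Byte[13]=8E: continuation. acc=(acc<<6)|0x0E=0x70E
Byte[14]=A6: continuation. acc=(acc<<6)|0x26=0x1C3A6
Completed: cp=U+1C3A6 (starts at byte 11)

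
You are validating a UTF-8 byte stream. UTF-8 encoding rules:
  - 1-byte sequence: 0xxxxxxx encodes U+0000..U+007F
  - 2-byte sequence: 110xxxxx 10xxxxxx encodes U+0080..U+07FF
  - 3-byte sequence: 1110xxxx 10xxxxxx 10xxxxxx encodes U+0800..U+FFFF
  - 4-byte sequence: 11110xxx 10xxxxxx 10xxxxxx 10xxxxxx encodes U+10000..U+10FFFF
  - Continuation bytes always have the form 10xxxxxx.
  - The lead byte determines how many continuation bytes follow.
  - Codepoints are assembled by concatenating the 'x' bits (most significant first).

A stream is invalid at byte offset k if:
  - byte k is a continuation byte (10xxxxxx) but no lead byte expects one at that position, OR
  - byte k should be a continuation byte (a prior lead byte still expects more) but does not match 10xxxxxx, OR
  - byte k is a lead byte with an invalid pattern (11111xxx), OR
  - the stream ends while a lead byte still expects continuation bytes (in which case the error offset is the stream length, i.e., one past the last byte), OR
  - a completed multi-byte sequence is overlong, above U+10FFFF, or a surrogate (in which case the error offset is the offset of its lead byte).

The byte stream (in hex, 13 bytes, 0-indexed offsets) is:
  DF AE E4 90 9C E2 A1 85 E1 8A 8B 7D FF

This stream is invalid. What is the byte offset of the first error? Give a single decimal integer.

Byte[0]=DF: 2-byte lead, need 1 cont bytes. acc=0x1F
Byte[1]=AE: continuation. acc=(acc<<6)|0x2E=0x7EE
Completed: cp=U+07EE (starts at byte 0)
Byte[2]=E4: 3-byte lead, need 2 cont bytes. acc=0x4
Byte[3]=90: continuation. acc=(acc<<6)|0x10=0x110
Byte[4]=9C: continuation. acc=(acc<<6)|0x1C=0x441C
Completed: cp=U+441C (starts at byte 2)
Byte[5]=E2: 3-byte lead, need 2 cont bytes. acc=0x2
Byte[6]=A1: continuation. acc=(acc<<6)|0x21=0xA1
Byte[7]=85: continuation. acc=(acc<<6)|0x05=0x2845
Completed: cp=U+2845 (starts at byte 5)
Byte[8]=E1: 3-byte lead, need 2 cont bytes. acc=0x1
Byte[9]=8A: continuation. acc=(acc<<6)|0x0A=0x4A
Byte[10]=8B: continuation. acc=(acc<<6)|0x0B=0x128B
Completed: cp=U+128B (starts at byte 8)
Byte[11]=7D: 1-byte ASCII. cp=U+007D
Byte[12]=FF: INVALID lead byte (not 0xxx/110x/1110/11110)

Answer: 12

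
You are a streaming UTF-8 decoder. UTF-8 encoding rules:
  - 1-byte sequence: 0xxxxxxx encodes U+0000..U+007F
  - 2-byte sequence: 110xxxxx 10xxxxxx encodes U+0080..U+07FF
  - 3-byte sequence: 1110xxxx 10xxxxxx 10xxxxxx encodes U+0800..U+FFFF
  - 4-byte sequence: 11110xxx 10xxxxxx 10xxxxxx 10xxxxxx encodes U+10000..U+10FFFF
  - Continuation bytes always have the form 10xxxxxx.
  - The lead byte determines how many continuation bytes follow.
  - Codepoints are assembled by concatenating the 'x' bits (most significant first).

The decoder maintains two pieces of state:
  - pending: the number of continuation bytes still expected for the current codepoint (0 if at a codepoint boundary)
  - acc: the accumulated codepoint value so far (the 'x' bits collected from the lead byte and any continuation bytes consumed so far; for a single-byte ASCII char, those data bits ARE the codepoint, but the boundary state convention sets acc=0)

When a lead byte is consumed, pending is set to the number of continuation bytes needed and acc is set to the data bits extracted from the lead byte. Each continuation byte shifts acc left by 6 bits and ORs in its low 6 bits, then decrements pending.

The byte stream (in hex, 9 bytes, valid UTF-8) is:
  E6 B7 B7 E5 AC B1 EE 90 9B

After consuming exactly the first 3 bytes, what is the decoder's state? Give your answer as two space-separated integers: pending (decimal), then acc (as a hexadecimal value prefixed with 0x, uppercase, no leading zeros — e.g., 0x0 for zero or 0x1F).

Byte[0]=E6: 3-byte lead. pending=2, acc=0x6
Byte[1]=B7: continuation. acc=(acc<<6)|0x37=0x1B7, pending=1
Byte[2]=B7: continuation. acc=(acc<<6)|0x37=0x6DF7, pending=0

Answer: 0 0x6DF7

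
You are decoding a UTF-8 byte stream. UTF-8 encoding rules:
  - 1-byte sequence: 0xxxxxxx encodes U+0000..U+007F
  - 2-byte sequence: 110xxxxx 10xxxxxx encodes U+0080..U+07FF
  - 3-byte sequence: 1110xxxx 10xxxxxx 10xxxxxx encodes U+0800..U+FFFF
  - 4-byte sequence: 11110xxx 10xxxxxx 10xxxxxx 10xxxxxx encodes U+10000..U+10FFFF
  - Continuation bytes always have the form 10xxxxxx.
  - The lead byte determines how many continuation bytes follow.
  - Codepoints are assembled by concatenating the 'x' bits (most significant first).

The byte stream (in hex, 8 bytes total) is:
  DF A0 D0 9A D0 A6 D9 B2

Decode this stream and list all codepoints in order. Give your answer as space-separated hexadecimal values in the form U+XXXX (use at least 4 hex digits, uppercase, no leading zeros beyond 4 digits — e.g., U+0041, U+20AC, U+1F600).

Byte[0]=DF: 2-byte lead, need 1 cont bytes. acc=0x1F
Byte[1]=A0: continuation. acc=(acc<<6)|0x20=0x7E0
Completed: cp=U+07E0 (starts at byte 0)
Byte[2]=D0: 2-byte lead, need 1 cont bytes. acc=0x10
Byte[3]=9A: continuation. acc=(acc<<6)|0x1A=0x41A
Completed: cp=U+041A (starts at byte 2)
Byte[4]=D0: 2-byte lead, need 1 cont bytes. acc=0x10
Byte[5]=A6: continuation. acc=(acc<<6)|0x26=0x426
Completed: cp=U+0426 (starts at byte 4)
Byte[6]=D9: 2-byte lead, need 1 cont bytes. acc=0x19
Byte[7]=B2: continuation. acc=(acc<<6)|0x32=0x672
Completed: cp=U+0672 (starts at byte 6)

Answer: U+07E0 U+041A U+0426 U+0672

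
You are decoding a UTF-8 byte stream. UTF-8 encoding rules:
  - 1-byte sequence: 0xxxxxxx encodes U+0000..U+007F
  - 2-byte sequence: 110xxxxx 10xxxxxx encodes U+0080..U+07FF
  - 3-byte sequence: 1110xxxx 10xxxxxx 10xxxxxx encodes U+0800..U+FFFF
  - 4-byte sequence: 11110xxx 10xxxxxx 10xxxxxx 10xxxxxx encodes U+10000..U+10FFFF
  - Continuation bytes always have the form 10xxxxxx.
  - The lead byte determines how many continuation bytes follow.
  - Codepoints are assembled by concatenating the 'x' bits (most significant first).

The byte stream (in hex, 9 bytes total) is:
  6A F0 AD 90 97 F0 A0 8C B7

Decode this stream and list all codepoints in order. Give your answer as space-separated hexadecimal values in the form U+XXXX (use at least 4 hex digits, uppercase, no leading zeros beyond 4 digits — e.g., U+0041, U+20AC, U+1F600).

Answer: U+006A U+2D417 U+20337

Derivation:
Byte[0]=6A: 1-byte ASCII. cp=U+006A
Byte[1]=F0: 4-byte lead, need 3 cont bytes. acc=0x0
Byte[2]=AD: continuation. acc=(acc<<6)|0x2D=0x2D
Byte[3]=90: continuation. acc=(acc<<6)|0x10=0xB50
Byte[4]=97: continuation. acc=(acc<<6)|0x17=0x2D417
Completed: cp=U+2D417 (starts at byte 1)
Byte[5]=F0: 4-byte lead, need 3 cont bytes. acc=0x0
Byte[6]=A0: continuation. acc=(acc<<6)|0x20=0x20
Byte[7]=8C: continuation. acc=(acc<<6)|0x0C=0x80C
Byte[8]=B7: continuation. acc=(acc<<6)|0x37=0x20337
Completed: cp=U+20337 (starts at byte 5)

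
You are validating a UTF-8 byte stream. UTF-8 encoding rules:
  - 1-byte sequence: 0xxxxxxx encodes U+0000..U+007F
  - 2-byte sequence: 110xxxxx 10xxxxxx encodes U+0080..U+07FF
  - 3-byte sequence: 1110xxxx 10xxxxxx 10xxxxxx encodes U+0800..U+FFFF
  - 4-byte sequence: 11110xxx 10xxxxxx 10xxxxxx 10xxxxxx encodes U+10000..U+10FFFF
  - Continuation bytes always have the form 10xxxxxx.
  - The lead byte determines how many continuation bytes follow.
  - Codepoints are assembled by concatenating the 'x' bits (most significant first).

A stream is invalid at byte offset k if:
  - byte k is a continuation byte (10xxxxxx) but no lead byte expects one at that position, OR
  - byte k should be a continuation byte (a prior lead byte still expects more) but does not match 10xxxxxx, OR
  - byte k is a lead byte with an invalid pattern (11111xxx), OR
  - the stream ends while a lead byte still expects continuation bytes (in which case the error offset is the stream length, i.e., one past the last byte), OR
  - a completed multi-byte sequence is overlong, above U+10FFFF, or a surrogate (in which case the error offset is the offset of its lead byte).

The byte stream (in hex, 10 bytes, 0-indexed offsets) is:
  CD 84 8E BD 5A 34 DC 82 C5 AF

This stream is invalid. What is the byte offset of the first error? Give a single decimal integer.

Byte[0]=CD: 2-byte lead, need 1 cont bytes. acc=0xD
Byte[1]=84: continuation. acc=(acc<<6)|0x04=0x344
Completed: cp=U+0344 (starts at byte 0)
Byte[2]=8E: INVALID lead byte (not 0xxx/110x/1110/11110)

Answer: 2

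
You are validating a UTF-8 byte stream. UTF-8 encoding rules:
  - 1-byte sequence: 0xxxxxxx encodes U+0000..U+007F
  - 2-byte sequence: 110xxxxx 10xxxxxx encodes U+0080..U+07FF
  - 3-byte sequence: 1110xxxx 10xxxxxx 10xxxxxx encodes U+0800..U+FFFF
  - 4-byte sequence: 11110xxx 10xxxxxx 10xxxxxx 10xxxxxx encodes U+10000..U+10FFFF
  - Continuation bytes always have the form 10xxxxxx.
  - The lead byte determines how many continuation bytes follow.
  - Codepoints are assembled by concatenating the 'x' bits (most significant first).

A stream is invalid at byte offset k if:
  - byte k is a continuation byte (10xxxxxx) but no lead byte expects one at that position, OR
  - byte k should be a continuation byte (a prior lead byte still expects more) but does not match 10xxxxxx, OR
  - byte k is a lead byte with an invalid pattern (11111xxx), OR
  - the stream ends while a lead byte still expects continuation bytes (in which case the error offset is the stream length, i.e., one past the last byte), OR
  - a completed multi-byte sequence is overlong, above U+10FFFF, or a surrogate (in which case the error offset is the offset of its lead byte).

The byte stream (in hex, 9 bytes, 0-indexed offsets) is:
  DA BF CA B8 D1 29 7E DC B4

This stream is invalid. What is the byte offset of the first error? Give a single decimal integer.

Answer: 5

Derivation:
Byte[0]=DA: 2-byte lead, need 1 cont bytes. acc=0x1A
Byte[1]=BF: continuation. acc=(acc<<6)|0x3F=0x6BF
Completed: cp=U+06BF (starts at byte 0)
Byte[2]=CA: 2-byte lead, need 1 cont bytes. acc=0xA
Byte[3]=B8: continuation. acc=(acc<<6)|0x38=0x2B8
Completed: cp=U+02B8 (starts at byte 2)
Byte[4]=D1: 2-byte lead, need 1 cont bytes. acc=0x11
Byte[5]=29: expected 10xxxxxx continuation. INVALID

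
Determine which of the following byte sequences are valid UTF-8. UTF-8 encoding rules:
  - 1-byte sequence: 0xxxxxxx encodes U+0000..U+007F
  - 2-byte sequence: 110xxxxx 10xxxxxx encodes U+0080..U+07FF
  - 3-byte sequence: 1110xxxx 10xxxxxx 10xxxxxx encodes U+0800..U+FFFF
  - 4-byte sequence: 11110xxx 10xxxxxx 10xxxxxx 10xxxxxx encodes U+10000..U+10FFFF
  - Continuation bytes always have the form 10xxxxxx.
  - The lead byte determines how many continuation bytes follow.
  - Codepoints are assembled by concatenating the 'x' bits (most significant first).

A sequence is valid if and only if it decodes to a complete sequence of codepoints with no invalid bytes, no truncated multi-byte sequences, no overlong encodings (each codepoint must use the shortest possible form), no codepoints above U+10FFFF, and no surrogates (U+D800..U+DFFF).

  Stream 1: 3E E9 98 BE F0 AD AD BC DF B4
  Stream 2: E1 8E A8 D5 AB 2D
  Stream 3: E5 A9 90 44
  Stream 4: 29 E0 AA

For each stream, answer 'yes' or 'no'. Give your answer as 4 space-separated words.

Stream 1: decodes cleanly. VALID
Stream 2: decodes cleanly. VALID
Stream 3: decodes cleanly. VALID
Stream 4: error at byte offset 3. INVALID

Answer: yes yes yes no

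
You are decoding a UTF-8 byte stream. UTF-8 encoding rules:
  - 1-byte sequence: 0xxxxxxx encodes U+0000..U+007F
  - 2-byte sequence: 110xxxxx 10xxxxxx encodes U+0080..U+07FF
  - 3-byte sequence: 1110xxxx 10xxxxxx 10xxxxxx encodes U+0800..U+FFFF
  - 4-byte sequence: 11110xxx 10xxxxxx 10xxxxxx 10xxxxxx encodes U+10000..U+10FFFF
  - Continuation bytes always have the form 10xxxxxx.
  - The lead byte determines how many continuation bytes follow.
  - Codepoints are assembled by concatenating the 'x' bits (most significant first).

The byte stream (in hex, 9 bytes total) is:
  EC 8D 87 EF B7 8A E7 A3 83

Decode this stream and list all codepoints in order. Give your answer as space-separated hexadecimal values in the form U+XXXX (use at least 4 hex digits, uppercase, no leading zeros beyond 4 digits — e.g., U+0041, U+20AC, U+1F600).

Byte[0]=EC: 3-byte lead, need 2 cont bytes. acc=0xC
Byte[1]=8D: continuation. acc=(acc<<6)|0x0D=0x30D
Byte[2]=87: continuation. acc=(acc<<6)|0x07=0xC347
Completed: cp=U+C347 (starts at byte 0)
Byte[3]=EF: 3-byte lead, need 2 cont bytes. acc=0xF
Byte[4]=B7: continuation. acc=(acc<<6)|0x37=0x3F7
Byte[5]=8A: continuation. acc=(acc<<6)|0x0A=0xFDCA
Completed: cp=U+FDCA (starts at byte 3)
Byte[6]=E7: 3-byte lead, need 2 cont bytes. acc=0x7
Byte[7]=A3: continuation. acc=(acc<<6)|0x23=0x1E3
Byte[8]=83: continuation. acc=(acc<<6)|0x03=0x78C3
Completed: cp=U+78C3 (starts at byte 6)

Answer: U+C347 U+FDCA U+78C3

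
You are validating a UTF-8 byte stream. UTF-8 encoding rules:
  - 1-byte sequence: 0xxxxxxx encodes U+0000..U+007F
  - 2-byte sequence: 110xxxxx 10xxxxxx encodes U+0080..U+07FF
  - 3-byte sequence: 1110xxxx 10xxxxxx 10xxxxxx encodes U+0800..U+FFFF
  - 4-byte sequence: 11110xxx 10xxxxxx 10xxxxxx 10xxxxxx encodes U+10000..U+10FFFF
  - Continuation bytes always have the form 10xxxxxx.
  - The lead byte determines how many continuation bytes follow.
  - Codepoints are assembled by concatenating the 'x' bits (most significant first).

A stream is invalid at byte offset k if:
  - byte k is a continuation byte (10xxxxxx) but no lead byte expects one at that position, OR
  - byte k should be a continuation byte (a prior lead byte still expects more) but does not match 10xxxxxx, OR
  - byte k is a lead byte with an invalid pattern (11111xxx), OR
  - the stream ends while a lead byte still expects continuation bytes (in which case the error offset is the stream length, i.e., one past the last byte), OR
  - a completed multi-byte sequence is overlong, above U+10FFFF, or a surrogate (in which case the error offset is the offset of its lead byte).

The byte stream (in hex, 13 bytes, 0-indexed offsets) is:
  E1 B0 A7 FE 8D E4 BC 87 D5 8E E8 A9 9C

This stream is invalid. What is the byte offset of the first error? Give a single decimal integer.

Answer: 3

Derivation:
Byte[0]=E1: 3-byte lead, need 2 cont bytes. acc=0x1
Byte[1]=B0: continuation. acc=(acc<<6)|0x30=0x70
Byte[2]=A7: continuation. acc=(acc<<6)|0x27=0x1C27
Completed: cp=U+1C27 (starts at byte 0)
Byte[3]=FE: INVALID lead byte (not 0xxx/110x/1110/11110)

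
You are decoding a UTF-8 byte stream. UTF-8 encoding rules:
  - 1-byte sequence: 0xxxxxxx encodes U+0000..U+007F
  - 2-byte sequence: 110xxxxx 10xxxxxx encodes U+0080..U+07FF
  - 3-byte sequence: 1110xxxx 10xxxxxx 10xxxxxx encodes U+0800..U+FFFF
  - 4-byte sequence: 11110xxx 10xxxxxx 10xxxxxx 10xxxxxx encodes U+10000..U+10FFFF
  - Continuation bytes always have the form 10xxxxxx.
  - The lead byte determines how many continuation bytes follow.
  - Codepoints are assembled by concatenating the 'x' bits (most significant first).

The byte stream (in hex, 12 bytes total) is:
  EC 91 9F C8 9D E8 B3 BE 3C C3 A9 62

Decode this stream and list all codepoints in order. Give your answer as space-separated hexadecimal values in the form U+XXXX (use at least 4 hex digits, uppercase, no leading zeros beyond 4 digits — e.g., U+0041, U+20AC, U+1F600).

Answer: U+C45F U+021D U+8CFE U+003C U+00E9 U+0062

Derivation:
Byte[0]=EC: 3-byte lead, need 2 cont bytes. acc=0xC
Byte[1]=91: continuation. acc=(acc<<6)|0x11=0x311
Byte[2]=9F: continuation. acc=(acc<<6)|0x1F=0xC45F
Completed: cp=U+C45F (starts at byte 0)
Byte[3]=C8: 2-byte lead, need 1 cont bytes. acc=0x8
Byte[4]=9D: continuation. acc=(acc<<6)|0x1D=0x21D
Completed: cp=U+021D (starts at byte 3)
Byte[5]=E8: 3-byte lead, need 2 cont bytes. acc=0x8
Byte[6]=B3: continuation. acc=(acc<<6)|0x33=0x233
Byte[7]=BE: continuation. acc=(acc<<6)|0x3E=0x8CFE
Completed: cp=U+8CFE (starts at byte 5)
Byte[8]=3C: 1-byte ASCII. cp=U+003C
Byte[9]=C3: 2-byte lead, need 1 cont bytes. acc=0x3
Byte[10]=A9: continuation. acc=(acc<<6)|0x29=0xE9
Completed: cp=U+00E9 (starts at byte 9)
Byte[11]=62: 1-byte ASCII. cp=U+0062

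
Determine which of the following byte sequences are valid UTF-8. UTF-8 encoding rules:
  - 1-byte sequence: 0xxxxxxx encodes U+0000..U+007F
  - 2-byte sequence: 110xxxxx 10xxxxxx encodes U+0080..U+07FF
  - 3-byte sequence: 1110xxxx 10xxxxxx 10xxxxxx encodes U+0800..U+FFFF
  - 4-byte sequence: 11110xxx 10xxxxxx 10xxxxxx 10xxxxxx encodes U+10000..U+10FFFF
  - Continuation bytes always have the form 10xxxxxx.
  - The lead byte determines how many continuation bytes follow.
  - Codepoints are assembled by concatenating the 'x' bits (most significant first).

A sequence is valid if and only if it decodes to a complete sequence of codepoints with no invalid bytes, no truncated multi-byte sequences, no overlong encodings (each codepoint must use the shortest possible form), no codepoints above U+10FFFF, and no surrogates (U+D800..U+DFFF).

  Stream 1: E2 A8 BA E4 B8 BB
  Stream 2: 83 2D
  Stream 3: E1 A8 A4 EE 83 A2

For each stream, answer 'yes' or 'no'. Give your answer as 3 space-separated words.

Answer: yes no yes

Derivation:
Stream 1: decodes cleanly. VALID
Stream 2: error at byte offset 0. INVALID
Stream 3: decodes cleanly. VALID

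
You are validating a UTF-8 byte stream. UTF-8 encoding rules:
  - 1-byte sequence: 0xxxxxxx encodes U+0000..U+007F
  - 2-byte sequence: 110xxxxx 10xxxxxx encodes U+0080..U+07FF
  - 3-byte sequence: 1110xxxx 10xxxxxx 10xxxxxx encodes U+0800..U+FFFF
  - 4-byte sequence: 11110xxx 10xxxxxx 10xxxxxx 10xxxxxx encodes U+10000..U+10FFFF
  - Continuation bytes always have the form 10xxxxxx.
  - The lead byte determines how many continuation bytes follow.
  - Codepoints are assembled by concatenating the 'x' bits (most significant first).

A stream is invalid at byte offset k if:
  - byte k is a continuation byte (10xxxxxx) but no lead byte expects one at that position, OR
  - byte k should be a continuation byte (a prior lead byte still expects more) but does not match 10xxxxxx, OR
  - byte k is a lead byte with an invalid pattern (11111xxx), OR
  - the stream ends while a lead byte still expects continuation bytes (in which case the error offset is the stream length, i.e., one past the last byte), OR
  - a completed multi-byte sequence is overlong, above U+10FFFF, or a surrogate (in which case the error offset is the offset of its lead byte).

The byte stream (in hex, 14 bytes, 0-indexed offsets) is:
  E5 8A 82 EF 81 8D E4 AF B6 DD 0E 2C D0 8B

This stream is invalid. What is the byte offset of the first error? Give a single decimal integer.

Byte[0]=E5: 3-byte lead, need 2 cont bytes. acc=0x5
Byte[1]=8A: continuation. acc=(acc<<6)|0x0A=0x14A
Byte[2]=82: continuation. acc=(acc<<6)|0x02=0x5282
Completed: cp=U+5282 (starts at byte 0)
Byte[3]=EF: 3-byte lead, need 2 cont bytes. acc=0xF
Byte[4]=81: continuation. acc=(acc<<6)|0x01=0x3C1
Byte[5]=8D: continuation. acc=(acc<<6)|0x0D=0xF04D
Completed: cp=U+F04D (starts at byte 3)
Byte[6]=E4: 3-byte lead, need 2 cont bytes. acc=0x4
Byte[7]=AF: continuation. acc=(acc<<6)|0x2F=0x12F
Byte[8]=B6: continuation. acc=(acc<<6)|0x36=0x4BF6
Completed: cp=U+4BF6 (starts at byte 6)
Byte[9]=DD: 2-byte lead, need 1 cont bytes. acc=0x1D
Byte[10]=0E: expected 10xxxxxx continuation. INVALID

Answer: 10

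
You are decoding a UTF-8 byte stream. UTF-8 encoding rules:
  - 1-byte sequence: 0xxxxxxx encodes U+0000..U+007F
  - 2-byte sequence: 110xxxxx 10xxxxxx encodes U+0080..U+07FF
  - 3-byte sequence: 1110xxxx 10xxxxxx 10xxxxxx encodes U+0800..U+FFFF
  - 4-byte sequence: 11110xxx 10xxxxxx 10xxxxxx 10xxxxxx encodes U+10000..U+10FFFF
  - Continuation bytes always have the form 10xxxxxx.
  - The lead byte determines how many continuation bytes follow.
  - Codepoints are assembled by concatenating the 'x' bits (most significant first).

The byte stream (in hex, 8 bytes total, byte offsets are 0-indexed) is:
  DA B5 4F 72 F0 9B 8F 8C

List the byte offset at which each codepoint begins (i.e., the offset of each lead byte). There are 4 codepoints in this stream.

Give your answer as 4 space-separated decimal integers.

Answer: 0 2 3 4

Derivation:
Byte[0]=DA: 2-byte lead, need 1 cont bytes. acc=0x1A
Byte[1]=B5: continuation. acc=(acc<<6)|0x35=0x6B5
Completed: cp=U+06B5 (starts at byte 0)
Byte[2]=4F: 1-byte ASCII. cp=U+004F
Byte[3]=72: 1-byte ASCII. cp=U+0072
Byte[4]=F0: 4-byte lead, need 3 cont bytes. acc=0x0
Byte[5]=9B: continuation. acc=(acc<<6)|0x1B=0x1B
Byte[6]=8F: continuation. acc=(acc<<6)|0x0F=0x6CF
Byte[7]=8C: continuation. acc=(acc<<6)|0x0C=0x1B3CC
Completed: cp=U+1B3CC (starts at byte 4)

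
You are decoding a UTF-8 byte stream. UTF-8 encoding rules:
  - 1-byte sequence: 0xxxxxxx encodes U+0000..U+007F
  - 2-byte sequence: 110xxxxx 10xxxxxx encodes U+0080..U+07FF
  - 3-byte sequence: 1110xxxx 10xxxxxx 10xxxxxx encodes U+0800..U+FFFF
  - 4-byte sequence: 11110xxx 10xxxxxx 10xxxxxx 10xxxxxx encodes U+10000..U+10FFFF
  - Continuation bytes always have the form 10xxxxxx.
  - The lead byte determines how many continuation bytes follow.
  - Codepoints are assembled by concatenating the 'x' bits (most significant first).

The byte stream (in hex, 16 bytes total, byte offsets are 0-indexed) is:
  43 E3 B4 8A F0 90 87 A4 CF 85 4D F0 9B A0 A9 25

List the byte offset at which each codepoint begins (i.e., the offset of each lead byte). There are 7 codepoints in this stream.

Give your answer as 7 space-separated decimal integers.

Byte[0]=43: 1-byte ASCII. cp=U+0043
Byte[1]=E3: 3-byte lead, need 2 cont bytes. acc=0x3
Byte[2]=B4: continuation. acc=(acc<<6)|0x34=0xF4
Byte[3]=8A: continuation. acc=(acc<<6)|0x0A=0x3D0A
Completed: cp=U+3D0A (starts at byte 1)
Byte[4]=F0: 4-byte lead, need 3 cont bytes. acc=0x0
Byte[5]=90: continuation. acc=(acc<<6)|0x10=0x10
Byte[6]=87: continuation. acc=(acc<<6)|0x07=0x407
Byte[7]=A4: continuation. acc=(acc<<6)|0x24=0x101E4
Completed: cp=U+101E4 (starts at byte 4)
Byte[8]=CF: 2-byte lead, need 1 cont bytes. acc=0xF
Byte[9]=85: continuation. acc=(acc<<6)|0x05=0x3C5
Completed: cp=U+03C5 (starts at byte 8)
Byte[10]=4D: 1-byte ASCII. cp=U+004D
Byte[11]=F0: 4-byte lead, need 3 cont bytes. acc=0x0
Byte[12]=9B: continuation. acc=(acc<<6)|0x1B=0x1B
Byte[13]=A0: continuation. acc=(acc<<6)|0x20=0x6E0
Byte[14]=A9: continuation. acc=(acc<<6)|0x29=0x1B829
Completed: cp=U+1B829 (starts at byte 11)
Byte[15]=25: 1-byte ASCII. cp=U+0025

Answer: 0 1 4 8 10 11 15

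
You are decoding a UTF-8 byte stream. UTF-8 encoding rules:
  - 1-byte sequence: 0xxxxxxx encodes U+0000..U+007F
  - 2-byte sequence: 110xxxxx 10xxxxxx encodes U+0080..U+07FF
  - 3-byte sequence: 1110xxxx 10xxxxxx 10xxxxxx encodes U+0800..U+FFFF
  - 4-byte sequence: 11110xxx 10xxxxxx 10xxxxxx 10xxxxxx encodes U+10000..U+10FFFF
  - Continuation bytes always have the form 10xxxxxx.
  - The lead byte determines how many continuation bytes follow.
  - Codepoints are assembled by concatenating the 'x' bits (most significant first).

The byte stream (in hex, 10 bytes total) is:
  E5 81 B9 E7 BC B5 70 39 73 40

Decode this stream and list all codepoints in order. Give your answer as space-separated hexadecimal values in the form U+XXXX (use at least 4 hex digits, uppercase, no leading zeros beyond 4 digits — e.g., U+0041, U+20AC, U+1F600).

Byte[0]=E5: 3-byte lead, need 2 cont bytes. acc=0x5
Byte[1]=81: continuation. acc=(acc<<6)|0x01=0x141
Byte[2]=B9: continuation. acc=(acc<<6)|0x39=0x5079
Completed: cp=U+5079 (starts at byte 0)
Byte[3]=E7: 3-byte lead, need 2 cont bytes. acc=0x7
Byte[4]=BC: continuation. acc=(acc<<6)|0x3C=0x1FC
Byte[5]=B5: continuation. acc=(acc<<6)|0x35=0x7F35
Completed: cp=U+7F35 (starts at byte 3)
Byte[6]=70: 1-byte ASCII. cp=U+0070
Byte[7]=39: 1-byte ASCII. cp=U+0039
Byte[8]=73: 1-byte ASCII. cp=U+0073
Byte[9]=40: 1-byte ASCII. cp=U+0040

Answer: U+5079 U+7F35 U+0070 U+0039 U+0073 U+0040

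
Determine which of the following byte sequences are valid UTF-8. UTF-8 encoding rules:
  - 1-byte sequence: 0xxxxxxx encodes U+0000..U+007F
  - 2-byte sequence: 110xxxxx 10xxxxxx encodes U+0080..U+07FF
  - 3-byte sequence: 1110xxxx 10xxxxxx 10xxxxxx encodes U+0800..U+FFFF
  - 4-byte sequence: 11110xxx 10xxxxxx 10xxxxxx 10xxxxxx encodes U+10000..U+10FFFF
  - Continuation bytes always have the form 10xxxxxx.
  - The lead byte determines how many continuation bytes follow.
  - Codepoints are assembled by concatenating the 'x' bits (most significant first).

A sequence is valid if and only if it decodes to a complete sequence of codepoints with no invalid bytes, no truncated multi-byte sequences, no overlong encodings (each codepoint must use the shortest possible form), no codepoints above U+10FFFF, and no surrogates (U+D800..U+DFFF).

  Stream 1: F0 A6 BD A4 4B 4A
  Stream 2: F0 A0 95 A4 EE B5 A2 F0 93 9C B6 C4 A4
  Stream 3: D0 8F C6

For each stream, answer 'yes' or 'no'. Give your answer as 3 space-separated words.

Answer: yes yes no

Derivation:
Stream 1: decodes cleanly. VALID
Stream 2: decodes cleanly. VALID
Stream 3: error at byte offset 3. INVALID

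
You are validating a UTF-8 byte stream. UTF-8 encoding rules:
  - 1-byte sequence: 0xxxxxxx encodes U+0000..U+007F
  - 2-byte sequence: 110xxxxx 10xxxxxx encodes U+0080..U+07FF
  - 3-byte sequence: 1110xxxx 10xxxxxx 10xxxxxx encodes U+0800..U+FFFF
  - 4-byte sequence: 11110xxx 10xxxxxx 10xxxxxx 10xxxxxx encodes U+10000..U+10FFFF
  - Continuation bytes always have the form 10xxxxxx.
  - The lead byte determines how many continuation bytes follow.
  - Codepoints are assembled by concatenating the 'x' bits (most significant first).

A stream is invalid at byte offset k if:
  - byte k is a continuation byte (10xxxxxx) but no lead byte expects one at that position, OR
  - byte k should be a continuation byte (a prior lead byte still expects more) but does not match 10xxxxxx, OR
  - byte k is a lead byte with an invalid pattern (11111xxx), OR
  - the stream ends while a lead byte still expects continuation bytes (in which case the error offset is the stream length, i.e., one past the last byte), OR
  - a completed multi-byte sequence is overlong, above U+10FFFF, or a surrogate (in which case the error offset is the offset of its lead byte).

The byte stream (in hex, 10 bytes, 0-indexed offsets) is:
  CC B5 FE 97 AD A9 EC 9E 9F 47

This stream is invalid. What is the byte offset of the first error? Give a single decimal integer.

Answer: 2

Derivation:
Byte[0]=CC: 2-byte lead, need 1 cont bytes. acc=0xC
Byte[1]=B5: continuation. acc=(acc<<6)|0x35=0x335
Completed: cp=U+0335 (starts at byte 0)
Byte[2]=FE: INVALID lead byte (not 0xxx/110x/1110/11110)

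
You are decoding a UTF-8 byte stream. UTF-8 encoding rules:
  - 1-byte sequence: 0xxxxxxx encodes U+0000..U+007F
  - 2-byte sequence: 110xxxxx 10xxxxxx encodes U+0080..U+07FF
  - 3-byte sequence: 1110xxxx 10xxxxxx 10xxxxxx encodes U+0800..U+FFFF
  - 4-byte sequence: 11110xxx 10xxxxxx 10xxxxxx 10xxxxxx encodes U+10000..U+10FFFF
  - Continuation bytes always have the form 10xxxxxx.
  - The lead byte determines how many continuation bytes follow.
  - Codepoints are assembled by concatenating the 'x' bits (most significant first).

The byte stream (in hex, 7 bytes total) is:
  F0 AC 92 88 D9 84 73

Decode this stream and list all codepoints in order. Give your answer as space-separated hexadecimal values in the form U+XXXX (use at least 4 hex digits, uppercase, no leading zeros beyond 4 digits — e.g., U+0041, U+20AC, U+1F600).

Byte[0]=F0: 4-byte lead, need 3 cont bytes. acc=0x0
Byte[1]=AC: continuation. acc=(acc<<6)|0x2C=0x2C
Byte[2]=92: continuation. acc=(acc<<6)|0x12=0xB12
Byte[3]=88: continuation. acc=(acc<<6)|0x08=0x2C488
Completed: cp=U+2C488 (starts at byte 0)
Byte[4]=D9: 2-byte lead, need 1 cont bytes. acc=0x19
Byte[5]=84: continuation. acc=(acc<<6)|0x04=0x644
Completed: cp=U+0644 (starts at byte 4)
Byte[6]=73: 1-byte ASCII. cp=U+0073

Answer: U+2C488 U+0644 U+0073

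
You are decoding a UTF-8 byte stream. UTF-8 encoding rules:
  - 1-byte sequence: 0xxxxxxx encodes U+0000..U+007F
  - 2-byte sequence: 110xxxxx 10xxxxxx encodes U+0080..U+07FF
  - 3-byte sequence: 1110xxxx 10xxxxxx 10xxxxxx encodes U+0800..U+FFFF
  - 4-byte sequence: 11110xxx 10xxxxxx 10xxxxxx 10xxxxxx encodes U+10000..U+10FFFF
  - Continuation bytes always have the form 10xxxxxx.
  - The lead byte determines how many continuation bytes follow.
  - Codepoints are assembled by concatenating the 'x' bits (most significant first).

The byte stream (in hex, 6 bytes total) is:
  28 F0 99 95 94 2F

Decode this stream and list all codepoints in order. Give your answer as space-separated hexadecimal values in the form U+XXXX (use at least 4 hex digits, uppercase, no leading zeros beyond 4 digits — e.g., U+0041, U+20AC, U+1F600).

Answer: U+0028 U+19554 U+002F

Derivation:
Byte[0]=28: 1-byte ASCII. cp=U+0028
Byte[1]=F0: 4-byte lead, need 3 cont bytes. acc=0x0
Byte[2]=99: continuation. acc=(acc<<6)|0x19=0x19
Byte[3]=95: continuation. acc=(acc<<6)|0x15=0x655
Byte[4]=94: continuation. acc=(acc<<6)|0x14=0x19554
Completed: cp=U+19554 (starts at byte 1)
Byte[5]=2F: 1-byte ASCII. cp=U+002F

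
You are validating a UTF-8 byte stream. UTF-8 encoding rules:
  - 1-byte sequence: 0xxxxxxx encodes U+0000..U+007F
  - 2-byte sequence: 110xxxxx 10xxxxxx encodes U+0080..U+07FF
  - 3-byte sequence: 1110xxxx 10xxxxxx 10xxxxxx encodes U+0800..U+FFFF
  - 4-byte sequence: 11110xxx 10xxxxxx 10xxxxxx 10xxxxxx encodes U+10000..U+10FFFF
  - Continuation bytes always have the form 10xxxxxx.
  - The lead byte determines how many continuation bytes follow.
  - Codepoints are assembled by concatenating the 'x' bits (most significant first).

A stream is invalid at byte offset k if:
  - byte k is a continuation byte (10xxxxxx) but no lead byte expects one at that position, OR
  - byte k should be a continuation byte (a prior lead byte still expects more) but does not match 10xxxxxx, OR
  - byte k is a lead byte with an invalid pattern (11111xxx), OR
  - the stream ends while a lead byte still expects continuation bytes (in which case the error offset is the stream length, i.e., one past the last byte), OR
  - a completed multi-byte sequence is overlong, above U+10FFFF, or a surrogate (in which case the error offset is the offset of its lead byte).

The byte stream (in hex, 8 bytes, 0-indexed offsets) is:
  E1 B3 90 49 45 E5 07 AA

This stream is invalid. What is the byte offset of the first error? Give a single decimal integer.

Byte[0]=E1: 3-byte lead, need 2 cont bytes. acc=0x1
Byte[1]=B3: continuation. acc=(acc<<6)|0x33=0x73
Byte[2]=90: continuation. acc=(acc<<6)|0x10=0x1CD0
Completed: cp=U+1CD0 (starts at byte 0)
Byte[3]=49: 1-byte ASCII. cp=U+0049
Byte[4]=45: 1-byte ASCII. cp=U+0045
Byte[5]=E5: 3-byte lead, need 2 cont bytes. acc=0x5
Byte[6]=07: expected 10xxxxxx continuation. INVALID

Answer: 6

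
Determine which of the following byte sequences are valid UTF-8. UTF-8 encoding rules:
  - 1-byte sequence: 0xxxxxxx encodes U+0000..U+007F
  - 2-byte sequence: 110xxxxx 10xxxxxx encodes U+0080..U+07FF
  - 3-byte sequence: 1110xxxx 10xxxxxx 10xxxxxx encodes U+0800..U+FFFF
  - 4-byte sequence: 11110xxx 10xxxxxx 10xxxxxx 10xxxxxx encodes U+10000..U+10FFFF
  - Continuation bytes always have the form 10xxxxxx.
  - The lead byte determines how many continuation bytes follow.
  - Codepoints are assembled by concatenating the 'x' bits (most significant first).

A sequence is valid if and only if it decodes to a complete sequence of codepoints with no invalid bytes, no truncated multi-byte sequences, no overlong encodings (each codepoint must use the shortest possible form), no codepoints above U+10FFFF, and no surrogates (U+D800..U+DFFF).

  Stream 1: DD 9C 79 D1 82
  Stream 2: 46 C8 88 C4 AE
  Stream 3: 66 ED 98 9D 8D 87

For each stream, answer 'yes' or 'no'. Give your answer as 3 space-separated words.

Stream 1: decodes cleanly. VALID
Stream 2: decodes cleanly. VALID
Stream 3: error at byte offset 4. INVALID

Answer: yes yes no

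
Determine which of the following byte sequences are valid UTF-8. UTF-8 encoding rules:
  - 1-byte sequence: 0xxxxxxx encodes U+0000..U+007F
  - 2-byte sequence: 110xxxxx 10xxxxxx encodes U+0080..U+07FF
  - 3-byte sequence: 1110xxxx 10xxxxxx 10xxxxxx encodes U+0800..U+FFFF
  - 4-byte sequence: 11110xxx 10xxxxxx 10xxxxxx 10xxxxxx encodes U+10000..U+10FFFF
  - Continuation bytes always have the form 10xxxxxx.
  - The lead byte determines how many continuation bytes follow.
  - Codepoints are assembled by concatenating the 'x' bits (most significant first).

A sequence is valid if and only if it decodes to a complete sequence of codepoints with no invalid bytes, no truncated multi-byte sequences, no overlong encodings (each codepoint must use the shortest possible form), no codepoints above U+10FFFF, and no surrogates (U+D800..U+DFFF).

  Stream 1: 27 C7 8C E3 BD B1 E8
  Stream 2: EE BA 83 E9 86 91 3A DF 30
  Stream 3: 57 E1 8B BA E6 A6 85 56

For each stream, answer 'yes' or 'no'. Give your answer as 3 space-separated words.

Stream 1: error at byte offset 7. INVALID
Stream 2: error at byte offset 8. INVALID
Stream 3: decodes cleanly. VALID

Answer: no no yes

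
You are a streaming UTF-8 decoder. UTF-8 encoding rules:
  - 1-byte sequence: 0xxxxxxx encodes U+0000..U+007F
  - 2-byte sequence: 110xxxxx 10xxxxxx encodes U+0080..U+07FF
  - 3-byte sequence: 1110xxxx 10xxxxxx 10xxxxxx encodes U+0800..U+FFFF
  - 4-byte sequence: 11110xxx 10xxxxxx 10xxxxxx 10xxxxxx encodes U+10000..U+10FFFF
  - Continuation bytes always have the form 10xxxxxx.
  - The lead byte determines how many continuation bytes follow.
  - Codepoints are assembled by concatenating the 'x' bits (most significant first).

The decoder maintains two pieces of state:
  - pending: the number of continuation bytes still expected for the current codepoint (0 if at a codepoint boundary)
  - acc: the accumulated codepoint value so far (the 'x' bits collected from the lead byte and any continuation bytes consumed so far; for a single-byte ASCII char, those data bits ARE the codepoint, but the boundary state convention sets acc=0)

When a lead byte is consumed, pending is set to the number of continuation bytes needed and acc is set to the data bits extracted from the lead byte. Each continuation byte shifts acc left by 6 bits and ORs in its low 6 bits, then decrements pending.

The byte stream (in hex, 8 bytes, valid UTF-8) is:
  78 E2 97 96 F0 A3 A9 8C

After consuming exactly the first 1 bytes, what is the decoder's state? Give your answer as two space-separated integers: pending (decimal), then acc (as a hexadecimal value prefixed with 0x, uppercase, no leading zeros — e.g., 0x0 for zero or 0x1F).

Byte[0]=78: 1-byte. pending=0, acc=0x0

Answer: 0 0x0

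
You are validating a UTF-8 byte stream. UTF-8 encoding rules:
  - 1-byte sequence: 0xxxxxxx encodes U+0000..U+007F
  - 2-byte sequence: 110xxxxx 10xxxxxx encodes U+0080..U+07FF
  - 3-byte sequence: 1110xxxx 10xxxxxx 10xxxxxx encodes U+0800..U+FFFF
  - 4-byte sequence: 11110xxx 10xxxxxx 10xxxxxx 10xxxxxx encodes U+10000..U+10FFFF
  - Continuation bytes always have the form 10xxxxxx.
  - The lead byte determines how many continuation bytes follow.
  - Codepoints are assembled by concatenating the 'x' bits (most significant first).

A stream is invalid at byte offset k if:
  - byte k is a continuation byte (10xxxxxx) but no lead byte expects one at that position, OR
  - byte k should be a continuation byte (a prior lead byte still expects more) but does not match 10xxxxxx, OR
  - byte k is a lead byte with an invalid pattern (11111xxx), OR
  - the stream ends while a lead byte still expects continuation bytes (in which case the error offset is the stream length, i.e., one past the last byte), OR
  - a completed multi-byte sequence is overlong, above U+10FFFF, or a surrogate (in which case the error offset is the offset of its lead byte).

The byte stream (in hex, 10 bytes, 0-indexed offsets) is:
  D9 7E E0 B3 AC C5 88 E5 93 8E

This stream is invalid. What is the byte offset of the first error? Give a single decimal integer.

Answer: 1

Derivation:
Byte[0]=D9: 2-byte lead, need 1 cont bytes. acc=0x19
Byte[1]=7E: expected 10xxxxxx continuation. INVALID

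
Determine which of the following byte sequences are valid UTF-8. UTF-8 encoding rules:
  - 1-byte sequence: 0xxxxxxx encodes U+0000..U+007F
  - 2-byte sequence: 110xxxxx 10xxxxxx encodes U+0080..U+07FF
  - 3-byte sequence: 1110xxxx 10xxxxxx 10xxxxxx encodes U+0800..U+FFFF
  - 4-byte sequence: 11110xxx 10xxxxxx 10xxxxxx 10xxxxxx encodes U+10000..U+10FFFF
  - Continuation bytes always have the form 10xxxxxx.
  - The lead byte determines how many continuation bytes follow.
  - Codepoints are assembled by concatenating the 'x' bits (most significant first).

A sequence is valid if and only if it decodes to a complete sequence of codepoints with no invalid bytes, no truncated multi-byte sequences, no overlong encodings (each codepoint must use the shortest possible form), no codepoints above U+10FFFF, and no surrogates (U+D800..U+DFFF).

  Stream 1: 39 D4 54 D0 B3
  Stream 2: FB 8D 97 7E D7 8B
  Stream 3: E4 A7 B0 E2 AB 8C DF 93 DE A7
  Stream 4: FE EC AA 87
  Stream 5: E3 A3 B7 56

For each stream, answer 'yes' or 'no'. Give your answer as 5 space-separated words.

Stream 1: error at byte offset 2. INVALID
Stream 2: error at byte offset 0. INVALID
Stream 3: decodes cleanly. VALID
Stream 4: error at byte offset 0. INVALID
Stream 5: decodes cleanly. VALID

Answer: no no yes no yes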